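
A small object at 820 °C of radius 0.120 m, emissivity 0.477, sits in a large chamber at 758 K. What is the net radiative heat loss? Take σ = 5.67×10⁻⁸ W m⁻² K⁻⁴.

Q ≈ 5370 W

A = 4πr² = 4π × (0.120)² = 0.181 m².
Convert: 820 °C = 1093 K.
Q = εσA(T⁴ − T_s⁴). T⁴ − T_s⁴ = (1093)⁴ − (758)⁴ = 1.43×10^12 − 3.30×10^11 = 1.10×10^12 K⁴.
Q = 0.477 × 5.67×10⁻⁸ × 0.181 × 1.10×10^12 = 5370 W.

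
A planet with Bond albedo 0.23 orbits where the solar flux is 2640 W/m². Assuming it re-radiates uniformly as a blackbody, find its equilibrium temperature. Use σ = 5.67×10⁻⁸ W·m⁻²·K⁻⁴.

Power absorbed = (1−a)S·πR²; power emitted = 4πR²σT⁴. Equating and cancelling πR²:
T = ((1−a)S / 4σ)^(1/4) = (2030 / (4 × 5.67×10⁻⁸))^(1/4) = (8.96×10^9)^(1/4).
T = 308 K.

T ≈ 308 K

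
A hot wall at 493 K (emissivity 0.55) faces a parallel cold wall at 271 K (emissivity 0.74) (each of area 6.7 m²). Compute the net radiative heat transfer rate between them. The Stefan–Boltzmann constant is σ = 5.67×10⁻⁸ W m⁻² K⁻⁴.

For two large parallel gray plates, q = σ(T₁⁴ − T₂⁴) / (1/ε₁ + 1/ε₂ − 1).
1/ε₁ + 1/ε₂ − 1 = 1/0.55 + 1/0.74 − 1 = 2.170.
T₁⁴ − T₂⁴ = 5.91×10^10 − 5.39×10^9 = 5.37×10^10 K⁴.
q = 5.67×10⁻⁸ × 5.37×10^10 / 2.170 = 1400 W/m².
Q = q·A = 1400 × 6.7 = 9400 W.

Q ≈ 9400 W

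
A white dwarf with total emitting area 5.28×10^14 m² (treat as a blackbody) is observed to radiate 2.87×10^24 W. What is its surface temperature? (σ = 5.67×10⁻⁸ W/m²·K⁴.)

From P = σAT⁴, T = (P / σA)^(1/4) = (2.87×10^24 / (5.67×10⁻⁸ × 5.28×10^14))^(1/4).
T = (9.59×10^16)^(1/4) = 17600 K.

T ≈ 17600 K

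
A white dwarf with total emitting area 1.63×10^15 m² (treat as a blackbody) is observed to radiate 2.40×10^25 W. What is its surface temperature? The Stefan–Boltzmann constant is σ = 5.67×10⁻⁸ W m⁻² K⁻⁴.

From P = σAT⁴, T = (P / σA)^(1/4) = (2.40×10^25 / (5.67×10⁻⁸ × 1.63×10^15))^(1/4).
T = (2.60×10^17)^(1/4) = 22600 K.

T ≈ 22600 K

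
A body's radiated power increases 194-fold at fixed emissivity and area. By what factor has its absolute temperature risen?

factor ≈ 3.73

P ∝ T⁴ ⇒ T ∝ P^(1/4), so T scales by (194)^(1/4) = 3.73.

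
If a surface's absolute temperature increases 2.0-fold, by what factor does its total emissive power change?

factor ≈ 16.0

P ∝ T⁴, so the power scales as (2.0)⁴ = 16.0.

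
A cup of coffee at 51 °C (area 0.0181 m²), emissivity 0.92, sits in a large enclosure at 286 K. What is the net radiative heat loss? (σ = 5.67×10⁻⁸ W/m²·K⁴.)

Q ≈ 4.09 W

Convert: 51 °C = 324 K.
Q = εσA(T⁴ − T_s⁴). T⁴ − T_s⁴ = (324)⁴ − (286)⁴ = 1.10×10^10 − 6.69×10^9 = 4.33×10^9 K⁴.
Q = 0.92 × 5.67×10⁻⁸ × 0.0181 × 4.33×10^9 = 4.09 W.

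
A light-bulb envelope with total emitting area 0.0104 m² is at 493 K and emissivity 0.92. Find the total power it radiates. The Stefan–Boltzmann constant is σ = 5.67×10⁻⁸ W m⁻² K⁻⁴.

P ≈ 32.0 W

Stefan–Boltzmann: P = εσAT⁴ = 0.92 × 5.67×10⁻⁸ × 0.0104 × (493)⁴ = 0.92 × 5.67×10⁻⁸ × 0.0104 × 5.91×10^10.
P = 32.0 W.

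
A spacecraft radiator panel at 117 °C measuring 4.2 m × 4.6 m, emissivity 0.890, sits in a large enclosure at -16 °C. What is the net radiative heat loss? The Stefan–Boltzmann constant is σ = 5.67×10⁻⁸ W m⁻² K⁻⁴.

A = 4.2 × 4.6 = 19.3 m².
Convert: 117 °C = 390 K; -16 °C = 257 K.
Q = εσA(T⁴ − T_s⁴). T⁴ − T_s⁴ = (390)⁴ − (257)⁴ = 2.31×10^10 − 4.36×10^9 = 1.88×10^10 K⁴.
Q = 0.890 × 5.67×10⁻⁸ × 19.3 × 1.88×10^10 = 18300 W.

Q ≈ 18300 W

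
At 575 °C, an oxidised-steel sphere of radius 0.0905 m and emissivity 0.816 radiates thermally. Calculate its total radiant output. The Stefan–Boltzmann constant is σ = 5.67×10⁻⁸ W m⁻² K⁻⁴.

P ≈ 2460 W

A = 4πr² = 4π × (0.0905)² = 0.103 m².
575 °C = 848 K.
Stefan–Boltzmann: P = εσAT⁴ = 0.816 × 5.67×10⁻⁸ × 0.103 × (848)⁴ = 0.816 × 5.67×10⁻⁸ × 0.103 × 5.17×10^11.
P = 2460 W.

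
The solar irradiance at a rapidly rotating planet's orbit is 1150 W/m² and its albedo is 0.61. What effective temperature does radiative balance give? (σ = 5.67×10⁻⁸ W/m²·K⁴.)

T ≈ 211 K

Power absorbed = (1−a)S·πR²; power emitted = 4πR²σT⁴. Equating and cancelling πR²:
T = ((1−a)S / 4σ)^(1/4) = (448 / (4 × 5.67×10⁻⁸))^(1/4) = (1.98×10^9)^(1/4).
T = 211 K.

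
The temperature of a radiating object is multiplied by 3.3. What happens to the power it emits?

P ∝ T⁴, so the power scales as (3.3)⁴ = 119.

factor ≈ 119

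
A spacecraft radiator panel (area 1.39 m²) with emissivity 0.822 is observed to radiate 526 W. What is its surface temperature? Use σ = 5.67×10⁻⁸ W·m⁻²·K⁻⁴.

From P = εσAT⁴, T = (P / εσA)^(1/4) = (526 / (0.822 × 5.67×10⁻⁸ × 1.39))^(1/4).
T = (8.12×10^9)^(1/4) = 300 K.

T ≈ 300 K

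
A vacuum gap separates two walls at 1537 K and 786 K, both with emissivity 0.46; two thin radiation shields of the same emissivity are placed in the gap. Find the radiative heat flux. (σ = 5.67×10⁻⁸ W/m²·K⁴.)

Each of the 3 gaps contributes resistance (2/ε − 1) = 2/0.46 − 1 = 3.348; total = 10.04.
q = σ(T₁⁴ − T₂⁴) / 10.04 = 5.67×10⁻⁸ × 5.20×10^12 / 10.04 = 29400 W/m².

q ≈ 29400 W/m²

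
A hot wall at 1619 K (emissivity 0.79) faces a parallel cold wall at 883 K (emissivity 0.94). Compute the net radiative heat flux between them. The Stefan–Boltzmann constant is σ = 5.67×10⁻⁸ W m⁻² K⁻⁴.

For two large parallel gray plates, q = σ(T₁⁴ − T₂⁴) / (1/ε₁ + 1/ε₂ − 1).
1/ε₁ + 1/ε₂ − 1 = 1/0.79 + 1/0.94 − 1 = 1.330.
T₁⁴ − T₂⁴ = 6.87×10^12 − 6.08×10^11 = 6.26×10^12 K⁴.
q = 5.67×10⁻⁸ × 6.26×10^12 / 1.330 = 2.67×10^5 W/m².

q ≈ 2.67×10^5 W/m²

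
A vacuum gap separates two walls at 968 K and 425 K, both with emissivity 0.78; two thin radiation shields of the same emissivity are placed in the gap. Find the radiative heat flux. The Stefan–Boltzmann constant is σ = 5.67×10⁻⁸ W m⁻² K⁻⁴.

q ≈ 10200 W/m²

Each of the 3 gaps contributes resistance (2/ε − 1) = 2/0.78 − 1 = 1.564; total = 4.692.
q = σ(T₁⁴ − T₂⁴) / 4.692 = 5.67×10⁻⁸ × 8.45×10^11 / 4.692 = 10200 W/m².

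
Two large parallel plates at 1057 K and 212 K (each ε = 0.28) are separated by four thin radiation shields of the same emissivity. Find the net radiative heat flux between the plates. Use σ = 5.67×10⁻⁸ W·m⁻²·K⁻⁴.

Each of the 5 gaps contributes resistance (2/ε − 1) = 2/0.28 − 1 = 6.143; total = 30.71.
q = σ(T₁⁴ − T₂⁴) / 30.71 = 5.67×10⁻⁸ × 1.25×10^12 / 30.71 = 2300 W/m².

q ≈ 2300 W/m²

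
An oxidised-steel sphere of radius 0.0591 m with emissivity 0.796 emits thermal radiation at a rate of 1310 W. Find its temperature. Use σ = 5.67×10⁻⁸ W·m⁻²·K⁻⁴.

T ≈ 902 K

A = 4πr² = 4π × (0.0591)² = 0.0439 m².
From P = εσAT⁴, T = (P / εσA)^(1/4) = (1310 / (0.796 × 5.67×10⁻⁸ × 0.0439))^(1/4).
T = (6.61×10^11)^(1/4) = 902 K.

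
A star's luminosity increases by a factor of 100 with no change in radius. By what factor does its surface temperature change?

factor ≈ 3.16

P ∝ T⁴ ⇒ T ∝ P^(1/4), so T scales by (100)^(1/4) = 3.16.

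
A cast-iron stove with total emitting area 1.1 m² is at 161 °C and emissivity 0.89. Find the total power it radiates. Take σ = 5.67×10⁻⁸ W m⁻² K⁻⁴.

P ≈ 1970 W

161 °C = 434 K.
P = εσAT⁴ = 0.89 × 5.67×10⁻⁸ × 1.10 × (434)⁴ = 0.89 × 5.67×10⁻⁸ × 1.10 × 3.55×10^10.
P = 1970 W.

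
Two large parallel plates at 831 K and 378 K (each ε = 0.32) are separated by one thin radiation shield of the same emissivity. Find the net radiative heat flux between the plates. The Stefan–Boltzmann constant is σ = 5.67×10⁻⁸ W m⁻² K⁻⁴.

Each of the 2 gaps contributes resistance (2/ε − 1) = 2/0.32 − 1 = 5.250; total = 10.50.
q = σ(T₁⁴ − T₂⁴) / 10.50 = 5.67×10⁻⁸ × 4.56×10^11 / 10.50 = 2460 W/m².

q ≈ 2460 W/m²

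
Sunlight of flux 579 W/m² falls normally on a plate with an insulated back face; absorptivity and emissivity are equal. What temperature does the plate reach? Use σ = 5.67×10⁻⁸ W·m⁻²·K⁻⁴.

Absorbed flux αS = emitted flux εσT⁴ (one radiating face); with α = ε, T = (S/σ)^(1/4).
T = (579 / 5.67×10⁻⁸)^(1/4) = (1.02×10^10)^(1/4).
T = 318 K.

T ≈ 318 K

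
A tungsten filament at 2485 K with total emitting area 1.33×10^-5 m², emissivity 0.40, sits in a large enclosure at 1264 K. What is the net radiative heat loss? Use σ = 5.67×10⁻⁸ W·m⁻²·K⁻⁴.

Q ≈ 10.7 W

Q = εσA(T⁴ − T_s⁴). T⁴ − T_s⁴ = (2485)⁴ − (1264)⁴ = 3.81×10^13 − 2.55×10^12 = 3.56×10^13 K⁴.
Q = 0.40 × 5.67×10⁻⁸ × 1.33×10^-5 × 3.56×10^13 = 10.7 W.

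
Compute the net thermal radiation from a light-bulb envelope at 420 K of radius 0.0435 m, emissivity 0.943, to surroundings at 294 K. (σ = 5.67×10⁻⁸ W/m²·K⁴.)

Q ≈ 30.1 W

A = 4πr² = 4π × (0.0435)² = 0.0238 m².
Q = εσA(T⁴ − T_s⁴). T⁴ − T_s⁴ = (420)⁴ − (294)⁴ = 3.11×10^10 − 7.47×10^9 = 2.36×10^10 K⁴.
Q = 0.943 × 5.67×10⁻⁸ × 0.0238 × 2.36×10^10 = 30.1 W.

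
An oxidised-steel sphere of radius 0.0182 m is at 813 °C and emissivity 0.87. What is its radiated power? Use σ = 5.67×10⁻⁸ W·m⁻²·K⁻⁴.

A = 4πr² = 4π × (0.0182)² = 4.16×10^-3 m².
813 °C = 1086 K.
P = εσAT⁴ = 0.87 × 5.67×10⁻⁸ × 4.16×10^-3 × (1086)⁴ = 0.87 × 5.67×10⁻⁸ × 4.16×10^-3 × 1.39×10^12.
P = 286 W.

P ≈ 286 W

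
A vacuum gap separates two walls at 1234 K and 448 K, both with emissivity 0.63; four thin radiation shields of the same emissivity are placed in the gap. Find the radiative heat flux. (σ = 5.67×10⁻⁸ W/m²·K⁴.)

q ≈ 11900 W/m²

Each of the 5 gaps contributes resistance (2/ε − 1) = 2/0.63 − 1 = 2.175; total = 10.87.
q = σ(T₁⁴ − T₂⁴) / 10.87 = 5.67×10⁻⁸ × 2.28×10^12 / 10.87 = 11900 W/m².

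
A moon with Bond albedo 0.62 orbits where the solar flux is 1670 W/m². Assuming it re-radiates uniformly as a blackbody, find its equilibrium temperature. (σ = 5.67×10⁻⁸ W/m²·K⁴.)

Power absorbed = (1−a)S·πR²; power emitted = 4πR²σT⁴. Equating and cancelling πR²:
T = ((1−a)S / 4σ)^(1/4) = (635 / (4 × 5.67×10⁻⁸))^(1/4) = (2.80×10^9)^(1/4).
T = 230 K.

T ≈ 230 K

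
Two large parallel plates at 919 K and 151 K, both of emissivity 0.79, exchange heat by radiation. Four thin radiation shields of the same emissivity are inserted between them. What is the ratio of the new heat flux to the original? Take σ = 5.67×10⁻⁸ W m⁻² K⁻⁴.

ratio ≈ 0.200

With N identical shields there are N+1 = 5 gaps in series, each with the same radiative resistance, so the flux falls to 1/(N+1) of its unshielded value.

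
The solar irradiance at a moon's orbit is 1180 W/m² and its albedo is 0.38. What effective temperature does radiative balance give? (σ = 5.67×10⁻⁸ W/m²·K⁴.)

Power absorbed = (1−a)S·πR²; power emitted = 4πR²σT⁴. Equating and cancelling πR²:
T = ((1−a)S / 4σ)^(1/4) = (732 / (4 × 5.67×10⁻⁸))^(1/4) = (3.23×10^9)^(1/4).
T = 238 K.

T ≈ 238 K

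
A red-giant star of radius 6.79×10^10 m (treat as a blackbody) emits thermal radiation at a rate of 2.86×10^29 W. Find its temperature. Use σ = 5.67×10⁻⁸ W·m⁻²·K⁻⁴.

T ≈ 3050 K

A = 4πr² = 4π × (6.79×10^10)² = 5.79×10^22 m².
From P = σAT⁴, T = (P / σA)^(1/4) = (2.86×10^29 / (5.67×10⁻⁸ × 5.79×10^22))^(1/4).
T = (8.71×10^13)^(1/4) = 3050 K.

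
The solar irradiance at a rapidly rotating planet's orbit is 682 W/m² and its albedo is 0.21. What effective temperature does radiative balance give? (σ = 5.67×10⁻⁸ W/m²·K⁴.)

T ≈ 221 K

Power absorbed = (1−a)S·πR²; power emitted = 4πR²σT⁴. Equating and cancelling πR²:
T = ((1−a)S / 4σ)^(1/4) = (539 / (4 × 5.67×10⁻⁸))^(1/4) = (2.38×10^9)^(1/4).
T = 221 K.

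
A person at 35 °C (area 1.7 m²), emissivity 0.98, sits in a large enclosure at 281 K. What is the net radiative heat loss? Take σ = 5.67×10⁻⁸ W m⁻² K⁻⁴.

Convert: 35 °C = 308 K.
Q = εσA(T⁴ − T_s⁴). T⁴ − T_s⁴ = (308)⁴ − (281)⁴ = 9.00×10^9 − 6.23×10^9 = 2.76×10^9 K⁴.
Q = 0.98 × 5.67×10⁻⁸ × 1.70 × 2.76×10^9 = 261 W.

Q ≈ 261 W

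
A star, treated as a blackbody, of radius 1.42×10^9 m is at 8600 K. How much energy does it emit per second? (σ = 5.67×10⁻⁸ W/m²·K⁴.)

A = 4πr² = 4π × (1.42×10^9)² = 2.53×10^19 m².
P = σAT⁴ = 5.67×10⁻⁸ × 2.53×10^19 × (8600)⁴ = 5.67×10⁻⁸ × 2.53×10^19 × 5.47×10^15.
P = 7.86×10^27 W.

P ≈ 7.86×10^27 W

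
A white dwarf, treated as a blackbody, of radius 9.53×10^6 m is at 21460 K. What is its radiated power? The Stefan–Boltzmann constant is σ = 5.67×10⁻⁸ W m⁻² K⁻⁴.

P ≈ 1.37×10^25 W

A = 4πr² = 4π × (9.53×10^6)² = 1.14×10^15 m².
P = σAT⁴ = 5.67×10⁻⁸ × 1.14×10^15 × (21460)⁴ = 5.67×10⁻⁸ × 1.14×10^15 × 2.12×10^17.
P = 1.37×10^25 W.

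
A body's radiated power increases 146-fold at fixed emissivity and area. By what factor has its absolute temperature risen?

factor ≈ 3.48

P ∝ T⁴ ⇒ T ∝ P^(1/4), so T scales by (146)^(1/4) = 3.48.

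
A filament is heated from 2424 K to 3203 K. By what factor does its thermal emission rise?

P ∝ T⁴, so the ratio is (3203/2424)⁴ = (1.321)⁴ = 3.05.

ratio ≈ 3.05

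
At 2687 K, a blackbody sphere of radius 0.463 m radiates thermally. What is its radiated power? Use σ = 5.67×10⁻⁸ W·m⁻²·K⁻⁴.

A = 4πr² = 4π × (0.463)² = 2.69 m².
P = σAT⁴ = 5.67×10⁻⁸ × 2.69 × (2687)⁴ = 5.67×10⁻⁸ × 2.69 × 5.21×10^13.
P = 7.96×10^6 W.

P ≈ 7.96×10^6 W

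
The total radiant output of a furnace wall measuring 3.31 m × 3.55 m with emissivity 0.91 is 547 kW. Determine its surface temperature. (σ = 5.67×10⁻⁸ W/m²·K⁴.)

T ≈ 975 K

A = 3.31 × 3.55 = 11.8 m².
From P = εσAT⁴, T = (P / εσA)^(1/4) = (5.47×10^5 / (0.91 × 5.67×10⁻⁸ × 11.8))^(1/4).
T = (9.02×10^11)^(1/4) = 975 K.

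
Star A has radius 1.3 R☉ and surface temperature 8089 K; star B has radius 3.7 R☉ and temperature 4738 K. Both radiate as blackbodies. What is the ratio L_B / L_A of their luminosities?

L_B/L_A ≈ 0.953

L = 4πR²σT⁴ ∝ R²T⁴, so L_B/L_A = (3.7/1.3)² × (4738/8089)⁴ = 8.10 × 0.118 = 0.953.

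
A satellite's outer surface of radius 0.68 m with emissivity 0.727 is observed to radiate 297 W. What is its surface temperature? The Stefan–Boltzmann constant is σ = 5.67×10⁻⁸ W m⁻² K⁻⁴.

A = 4πr² = 4π × (0.68)² = 5.81 m².
From P = εσAT⁴, T = (P / εσA)^(1/4) = (297 / (0.727 × 5.67×10⁻⁸ × 5.81))^(1/4).
T = (1.24×10^9)^(1/4) = 188 K.

T ≈ 188 K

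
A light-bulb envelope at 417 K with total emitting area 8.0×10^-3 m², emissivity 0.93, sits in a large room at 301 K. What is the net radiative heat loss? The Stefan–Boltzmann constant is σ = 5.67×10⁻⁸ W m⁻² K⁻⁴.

Q = εσA(T⁴ − T_s⁴). T⁴ − T_s⁴ = (417)⁴ − (301)⁴ = 3.02×10^10 − 8.21×10^9 = 2.20×10^10 K⁴.
Q = 0.93 × 5.67×10⁻⁸ × 8.00×10^-3 × 2.20×10^10 = 9.29 W.

Q ≈ 9.29 W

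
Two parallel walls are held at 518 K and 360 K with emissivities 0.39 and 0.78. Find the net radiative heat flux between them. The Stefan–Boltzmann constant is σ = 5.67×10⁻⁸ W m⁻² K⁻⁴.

For two large parallel gray plates, q = σ(T₁⁴ − T₂⁴) / (1/ε₁ + 1/ε₂ − 1).
1/ε₁ + 1/ε₂ − 1 = 1/0.39 + 1/0.78 − 1 = 2.846.
T₁⁴ − T₂⁴ = 7.20×10^10 − 1.68×10^10 = 5.52×10^10 K⁴.
q = 5.67×10⁻⁸ × 5.52×10^10 / 2.846 = 1100 W/m².

q ≈ 1100 W/m²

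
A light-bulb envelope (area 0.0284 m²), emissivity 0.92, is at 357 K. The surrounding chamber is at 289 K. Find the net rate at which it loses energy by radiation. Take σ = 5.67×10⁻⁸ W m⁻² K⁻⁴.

Q ≈ 13.7 W

Q = εσA(T⁴ − T_s⁴). T⁴ − T_s⁴ = (357)⁴ − (289)⁴ = 1.62×10^10 − 6.98×10^9 = 9.27×10^9 K⁴.
Q = 0.92 × 5.67×10⁻⁸ × 0.0284 × 9.27×10^9 = 13.7 W.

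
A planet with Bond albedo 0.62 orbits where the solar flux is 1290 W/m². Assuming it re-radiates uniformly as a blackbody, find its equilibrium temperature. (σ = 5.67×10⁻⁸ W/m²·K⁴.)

T ≈ 216 K

Power absorbed = (1−a)S·πR²; power emitted = 4πR²σT⁴. Equating and cancelling πR²:
T = ((1−a)S / 4σ)^(1/4) = (490 / (4 × 5.67×10⁻⁸))^(1/4) = (2.16×10^9)^(1/4).
T = 216 K.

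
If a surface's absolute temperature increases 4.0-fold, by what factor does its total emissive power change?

P ∝ T⁴, so the power scales as (4.0)⁴ = 256.

factor ≈ 256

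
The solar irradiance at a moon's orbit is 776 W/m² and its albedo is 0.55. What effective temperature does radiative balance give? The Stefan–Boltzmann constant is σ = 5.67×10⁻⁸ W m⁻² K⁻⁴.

Power absorbed = (1−a)S·πR²; power emitted = 4πR²σT⁴. Equating and cancelling πR²:
T = ((1−a)S / 4σ)^(1/4) = (349 / (4 × 5.67×10⁻⁸))^(1/4) = (1.54×10^9)^(1/4).
T = 198 K.

T ≈ 198 K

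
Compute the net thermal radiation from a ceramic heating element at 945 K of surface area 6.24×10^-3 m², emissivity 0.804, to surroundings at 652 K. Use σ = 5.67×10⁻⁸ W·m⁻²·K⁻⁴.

Q = εσA(T⁴ − T_s⁴). T⁴ − T_s⁴ = (945)⁴ − (652)⁴ = 7.97×10^11 − 1.81×10^11 = 6.17×10^11 K⁴.
Q = 0.804 × 5.67×10⁻⁸ × 6.24×10^-3 × 6.17×10^11 = 175 W.

Q ≈ 175 W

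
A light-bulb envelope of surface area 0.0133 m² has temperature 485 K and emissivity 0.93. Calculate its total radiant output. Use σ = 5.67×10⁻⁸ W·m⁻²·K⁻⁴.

Stefan–Boltzmann: P = εσAT⁴ = 0.93 × 5.67×10⁻⁸ × 0.0133 × (485)⁴ = 0.93 × 5.67×10⁻⁸ × 0.0133 × 5.53×10^10.
P = 38.8 W.

P ≈ 38.8 W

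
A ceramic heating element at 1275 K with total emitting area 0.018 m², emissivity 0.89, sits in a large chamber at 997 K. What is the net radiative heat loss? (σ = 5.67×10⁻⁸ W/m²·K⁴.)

Q ≈ 1500 W

Q = εσA(T⁴ − T_s⁴). T⁴ − T_s⁴ = (1275)⁴ − (997)⁴ = 2.64×10^12 − 9.88×10^11 = 1.65×10^12 K⁴.
Q = 0.89 × 5.67×10⁻⁸ × 0.0180 × 1.65×10^12 = 1500 W.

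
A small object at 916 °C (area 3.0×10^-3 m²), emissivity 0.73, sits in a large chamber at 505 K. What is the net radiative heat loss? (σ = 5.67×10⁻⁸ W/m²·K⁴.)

Convert: 916 °C = 1189 K.
Q = εσA(T⁴ − T_s⁴). T⁴ − T_s⁴ = (1189)⁴ − (505)⁴ = 2.00×10^12 − 6.50×10^10 = 1.93×10^12 K⁴.
Q = 0.73 × 5.67×10⁻⁸ × 3.00×10^-3 × 1.93×10^12 = 240 W.

Q ≈ 240 W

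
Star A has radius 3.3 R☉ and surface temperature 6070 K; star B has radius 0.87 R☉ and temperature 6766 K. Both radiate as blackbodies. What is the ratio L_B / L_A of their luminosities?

L = 4πR²σT⁴ ∝ R²T⁴, so L_B/L_A = (0.87/3.3)² × (6766/6070)⁴ = 0.0695 × 1.54 = 0.107.

L_B/L_A ≈ 0.107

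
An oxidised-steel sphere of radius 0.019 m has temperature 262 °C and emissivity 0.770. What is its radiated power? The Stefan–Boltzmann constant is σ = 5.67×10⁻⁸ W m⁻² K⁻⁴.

P ≈ 16.2 W

A = 4πr² = 4π × (0.019)² = 4.54×10^-3 m².
262 °C = 535 K.
P = εσAT⁴ = 0.770 × 5.67×10⁻⁸ × 4.54×10^-3 × (535)⁴ = 0.770 × 5.67×10⁻⁸ × 4.54×10^-3 × 8.19×10^10.
P = 16.2 W.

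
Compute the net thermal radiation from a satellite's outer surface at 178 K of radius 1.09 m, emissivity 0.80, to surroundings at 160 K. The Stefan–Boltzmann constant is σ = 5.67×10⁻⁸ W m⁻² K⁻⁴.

Q ≈ 236 W

A = 4πr² = 4π × (1.09)² = 14.9 m².
Q = εσA(T⁴ − T_s⁴). T⁴ − T_s⁴ = (178)⁴ − (160)⁴ = 1.00×10^9 − 6.55×10^8 = 3.49×10^8 K⁴.
Q = 0.80 × 5.67×10⁻⁸ × 14.9 × 3.49×10^8 = 236 W.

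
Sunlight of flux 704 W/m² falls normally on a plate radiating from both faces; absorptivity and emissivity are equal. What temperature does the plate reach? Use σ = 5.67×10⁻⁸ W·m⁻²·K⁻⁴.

Absorbed flux αS = emitted flux 2εσT⁴ per unit area; with α = ε this gives T = (S/2σ)^(1/4).
T = (704 / (2 × 5.67×10⁻⁸))^(1/4) = (6.21×10^9)^(1/4).
T = 281 K.

T ≈ 281 K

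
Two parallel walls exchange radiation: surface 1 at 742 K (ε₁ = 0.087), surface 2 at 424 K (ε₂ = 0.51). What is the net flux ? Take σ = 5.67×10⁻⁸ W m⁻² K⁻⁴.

For two large parallel gray plates, q = σ(T₁⁴ − T₂⁴) / (1/ε₁ + 1/ε₂ − 1).
1/ε₁ + 1/ε₂ − 1 = 1/0.087 + 1/0.51 − 1 = 12.46.
T₁⁴ − T₂⁴ = 3.03×10^11 − 3.23×10^10 = 2.71×10^11 K⁴.
q = 5.67×10⁻⁸ × 2.71×10^11 / 12.46 = 1230 W/m².

q ≈ 1230 W/m²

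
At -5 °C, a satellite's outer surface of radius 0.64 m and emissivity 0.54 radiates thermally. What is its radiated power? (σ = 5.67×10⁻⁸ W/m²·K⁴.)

P ≈ 813 W

A = 4πr² = 4π × (0.64)² = 5.15 m².
-5 °C = 268 K.
Stefan–Boltzmann: P = εσAT⁴ = 0.54 × 5.67×10⁻⁸ × 5.15 × (268)⁴ = 0.54 × 5.67×10⁻⁸ × 5.15 × 5.16×10^9.
P = 813 W.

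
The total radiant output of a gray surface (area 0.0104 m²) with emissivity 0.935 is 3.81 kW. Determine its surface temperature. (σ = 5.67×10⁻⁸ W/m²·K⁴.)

T ≈ 1620 K

From P = εσAT⁴, T = (P / εσA)^(1/4) = (3810 / (0.935 × 5.67×10⁻⁸ × 0.0104))^(1/4).
T = (6.91×10^12)^(1/4) = 1620 K.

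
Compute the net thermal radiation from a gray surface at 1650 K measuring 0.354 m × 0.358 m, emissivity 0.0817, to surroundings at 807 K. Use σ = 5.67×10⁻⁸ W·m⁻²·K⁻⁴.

Q ≈ 4100 W

A = 0.354 × 0.358 = 0.127 m².
Q = εσA(T⁴ − T_s⁴). T⁴ − T_s⁴ = (1650)⁴ − (807)⁴ = 7.41×10^12 − 4.24×10^11 = 6.99×10^12 K⁴.
Q = 0.0817 × 5.67×10⁻⁸ × 0.127 × 6.99×10^12 = 4100 W.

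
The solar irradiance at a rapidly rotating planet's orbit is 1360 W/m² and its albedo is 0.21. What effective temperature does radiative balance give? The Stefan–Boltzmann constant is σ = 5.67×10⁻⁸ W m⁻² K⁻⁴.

T ≈ 262 K

Power absorbed = (1−a)S·πR²; power emitted = 4πR²σT⁴. Equating and cancelling πR²:
T = ((1−a)S / 4σ)^(1/4) = (1070 / (4 × 5.67×10⁻⁸))^(1/4) = (4.74×10^9)^(1/4).
T = 262 K.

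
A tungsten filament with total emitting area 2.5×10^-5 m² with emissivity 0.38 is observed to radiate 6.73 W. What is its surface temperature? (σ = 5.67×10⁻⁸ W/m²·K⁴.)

T ≈ 1880 K

From P = εσAT⁴, T = (P / εσA)^(1/4) = (6.73 / (0.38 × 5.67×10⁻⁸ × 2.50×10^-5))^(1/4).
T = (1.25×10^13)^(1/4) = 1880 K.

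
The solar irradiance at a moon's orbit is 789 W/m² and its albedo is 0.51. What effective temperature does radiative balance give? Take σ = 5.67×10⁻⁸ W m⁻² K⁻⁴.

Power absorbed = (1−a)S·πR²; power emitted = 4πR²σT⁴. Equating and cancelling πR²:
T = ((1−a)S / 4σ)^(1/4) = (387 / (4 × 5.67×10⁻⁸))^(1/4) = (1.70×10^9)^(1/4).
T = 203 K.

T ≈ 203 K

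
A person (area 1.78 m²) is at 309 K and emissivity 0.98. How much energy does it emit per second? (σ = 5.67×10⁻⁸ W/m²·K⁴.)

Stefan–Boltzmann: P = εσAT⁴ = 0.98 × 5.67×10⁻⁸ × 1.78 × (309)⁴ = 0.98 × 5.67×10⁻⁸ × 1.78 × 9.12×10^9.
P = 902 W.

P ≈ 902 W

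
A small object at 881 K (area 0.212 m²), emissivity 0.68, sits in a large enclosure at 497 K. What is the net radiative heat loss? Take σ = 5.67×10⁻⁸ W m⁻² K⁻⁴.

Q ≈ 4430 W

Q = εσA(T⁴ − T_s⁴). T⁴ − T_s⁴ = (881)⁴ − (497)⁴ = 6.02×10^11 − 6.10×10^10 = 5.41×10^11 K⁴.
Q = 0.68 × 5.67×10⁻⁸ × 0.212 × 5.41×10^11 = 4430 W.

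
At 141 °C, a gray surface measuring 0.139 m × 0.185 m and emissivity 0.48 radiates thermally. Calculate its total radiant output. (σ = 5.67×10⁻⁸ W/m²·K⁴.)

A = 0.139 × 0.185 = 0.0257 m².
141 °C = 414 K.
Stefan–Boltzmann: P = εσAT⁴ = 0.48 × 5.67×10⁻⁸ × 0.0257 × (414)⁴ = 0.48 × 5.67×10⁻⁸ × 0.0257 × 2.94×10^10.
P = 20.6 W.

P ≈ 20.6 W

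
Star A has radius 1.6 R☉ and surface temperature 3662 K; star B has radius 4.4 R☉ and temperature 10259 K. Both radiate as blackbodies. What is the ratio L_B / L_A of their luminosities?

L = 4πR²σT⁴ ∝ R²T⁴, so L_B/L_A = (4.4/1.6)² × (10259/3662)⁴ = 7.56 × 61.6 = 466.

L_B/L_A ≈ 466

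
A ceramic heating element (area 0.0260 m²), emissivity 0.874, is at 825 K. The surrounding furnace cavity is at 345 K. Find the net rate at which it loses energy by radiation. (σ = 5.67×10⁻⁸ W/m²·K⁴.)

Q ≈ 579 W

Q = εσA(T⁴ − T_s⁴). T⁴ − T_s⁴ = (825)⁴ − (345)⁴ = 4.63×10^11 − 1.42×10^10 = 4.49×10^11 K⁴.
Q = 0.874 × 5.67×10⁻⁸ × 0.0260 × 4.49×10^11 = 579 W.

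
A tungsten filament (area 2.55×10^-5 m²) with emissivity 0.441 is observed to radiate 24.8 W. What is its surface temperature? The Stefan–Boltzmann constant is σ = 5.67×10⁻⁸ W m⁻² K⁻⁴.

T ≈ 2500 K

From P = εσAT⁴, T = (P / εσA)^(1/4) = (24.8 / (0.441 × 5.67×10⁻⁸ × 2.55×10^-5))^(1/4).
T = (3.89×10^13)^(1/4) = 2500 K.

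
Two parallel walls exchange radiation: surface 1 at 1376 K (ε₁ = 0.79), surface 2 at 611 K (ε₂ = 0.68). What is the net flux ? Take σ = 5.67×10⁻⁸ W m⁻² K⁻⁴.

q ≈ 1.13×10^5 W/m²

For two large parallel gray plates, q = σ(T₁⁴ − T₂⁴) / (1/ε₁ + 1/ε₂ − 1).
1/ε₁ + 1/ε₂ − 1 = 1/0.79 + 1/0.68 − 1 = 1.736.
T₁⁴ − T₂⁴ = 3.58×10^12 − 1.39×10^11 = 3.45×10^12 K⁴.
q = 5.67×10⁻⁸ × 3.45×10^12 / 1.736 = 1.13×10^5 W/m².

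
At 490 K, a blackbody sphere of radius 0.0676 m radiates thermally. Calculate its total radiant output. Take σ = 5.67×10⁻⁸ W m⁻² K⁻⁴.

A = 4πr² = 4π × (0.0676)² = 0.0574 m².
P = σAT⁴ = 5.67×10⁻⁸ × 0.0574 × (490)⁴ = 5.67×10⁻⁸ × 0.0574 × 5.76×10^10.
P = 188 W.

P ≈ 188 W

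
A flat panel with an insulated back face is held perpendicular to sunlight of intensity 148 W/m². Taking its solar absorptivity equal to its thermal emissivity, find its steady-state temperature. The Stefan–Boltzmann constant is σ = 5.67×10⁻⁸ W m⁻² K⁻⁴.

Absorbed flux αS = emitted flux εσT⁴ (one radiating face); with α = ε, T = (S/σ)^(1/4).
T = (148 / 5.67×10⁻⁸)^(1/4) = (2.61×10^9)^(1/4).
T = 226 K.

T ≈ 226 K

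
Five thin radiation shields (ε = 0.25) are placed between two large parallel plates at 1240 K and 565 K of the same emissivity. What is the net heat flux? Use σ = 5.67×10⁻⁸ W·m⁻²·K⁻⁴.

q ≈ 3050 W/m²

Each of the 6 gaps contributes resistance (2/ε − 1) = 2/0.25 − 1 = 7.000; total = 42.00.
q = σ(T₁⁴ − T₂⁴) / 42.00 = 5.67×10⁻⁸ × 2.26×10^12 / 42.00 = 3050 W/m².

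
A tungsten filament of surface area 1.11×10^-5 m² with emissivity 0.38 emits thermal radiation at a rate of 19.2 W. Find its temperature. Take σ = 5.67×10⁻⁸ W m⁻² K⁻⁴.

From P = εσAT⁴, T = (P / εσA)^(1/4) = (19.2 / (0.38 × 5.67×10⁻⁸ × 1.11×10^-5))^(1/4).
T = (8.03×10^13)^(1/4) = 2990 K.

T ≈ 2990 K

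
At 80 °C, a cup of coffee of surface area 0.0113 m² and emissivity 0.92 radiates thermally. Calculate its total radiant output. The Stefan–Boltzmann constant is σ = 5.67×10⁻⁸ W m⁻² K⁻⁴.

P ≈ 9.15 W

80 °C = 353 K.
P = εσAT⁴ = 0.92 × 5.67×10⁻⁸ × 0.0113 × (353)⁴ = 0.92 × 5.67×10⁻⁸ × 0.0113 × 1.55×10^10.
P = 9.15 W.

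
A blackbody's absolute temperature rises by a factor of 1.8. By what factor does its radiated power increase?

P ∝ T⁴, so the power scales as (1.8)⁴ = 10.5.

factor ≈ 10.5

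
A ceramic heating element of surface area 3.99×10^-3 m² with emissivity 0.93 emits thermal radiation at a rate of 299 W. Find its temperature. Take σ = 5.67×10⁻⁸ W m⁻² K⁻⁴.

T ≈ 1090 K

From P = εσAT⁴, T = (P / εσA)^(1/4) = (299 / (0.93 × 5.67×10⁻⁸ × 3.99×10^-3))^(1/4).
T = (1.42×10^12)^(1/4) = 1090 K.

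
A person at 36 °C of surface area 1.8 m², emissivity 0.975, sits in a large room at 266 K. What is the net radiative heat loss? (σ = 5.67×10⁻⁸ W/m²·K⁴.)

Q ≈ 409 W

Convert: 36 °C = 309 K.
Q = εσA(T⁴ − T_s⁴). T⁴ − T_s⁴ = (309)⁴ − (266)⁴ = 9.12×10^9 − 5.01×10^9 = 4.11×10^9 K⁴.
Q = 0.975 × 5.67×10⁻⁸ × 1.80 × 4.11×10^9 = 409 W.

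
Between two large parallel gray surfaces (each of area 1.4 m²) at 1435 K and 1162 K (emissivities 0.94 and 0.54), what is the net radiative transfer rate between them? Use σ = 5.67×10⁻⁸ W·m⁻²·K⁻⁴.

Q ≈ 1.00×10^5 W

For two large parallel gray plates, q = σ(T₁⁴ − T₂⁴) / (1/ε₁ + 1/ε₂ − 1).
1/ε₁ + 1/ε₂ − 1 = 1/0.94 + 1/0.54 − 1 = 1.916.
T₁⁴ − T₂⁴ = 4.24×10^12 − 1.82×10^12 = 2.42×10^12 K⁴.
q = 5.67×10⁻⁸ × 2.42×10^12 / 1.916 = 71500 W/m².
Q = q·A = 71500 × 1.4 = 1.00×10^5 W.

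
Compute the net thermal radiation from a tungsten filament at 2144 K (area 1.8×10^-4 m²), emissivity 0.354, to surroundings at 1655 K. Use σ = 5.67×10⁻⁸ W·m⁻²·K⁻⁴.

Q = εσA(T⁴ − T_s⁴). T⁴ − T_s⁴ = (2144)⁴ − (1655)⁴ = 2.11×10^13 − 7.50×10^12 = 1.36×10^13 K⁴.
Q = 0.354 × 5.67×10⁻⁸ × 1.80×10^-4 × 1.36×10^13 = 49.2 W.

Q ≈ 49.2 W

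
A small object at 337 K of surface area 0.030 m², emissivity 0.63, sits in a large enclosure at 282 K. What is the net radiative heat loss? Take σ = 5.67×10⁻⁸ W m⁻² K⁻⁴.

Q = εσA(T⁴ − T_s⁴). T⁴ − T_s⁴ = (337)⁴ − (282)⁴ = 1.29×10^10 − 6.32×10^9 = 6.57×10^9 K⁴.
Q = 0.63 × 5.67×10⁻⁸ × 0.0300 × 6.57×10^9 = 7.04 W.

Q ≈ 7.04 W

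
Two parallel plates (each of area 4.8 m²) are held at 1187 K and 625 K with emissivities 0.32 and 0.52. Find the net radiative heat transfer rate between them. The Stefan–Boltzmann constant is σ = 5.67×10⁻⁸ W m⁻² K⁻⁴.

Q ≈ 1.23×10^5 W

For two large parallel gray plates, q = σ(T₁⁴ − T₂⁴) / (1/ε₁ + 1/ε₂ − 1).
1/ε₁ + 1/ε₂ − 1 = 1/0.32 + 1/0.52 − 1 = 4.048.
T₁⁴ − T₂⁴ = 1.99×10^12 − 1.53×10^11 = 1.83×10^12 K⁴.
q = 5.67×10⁻⁸ × 1.83×10^12 / 4.048 = 25700 W/m².
Q = q·A = 25700 × 4.8 = 1.23×10^5 W.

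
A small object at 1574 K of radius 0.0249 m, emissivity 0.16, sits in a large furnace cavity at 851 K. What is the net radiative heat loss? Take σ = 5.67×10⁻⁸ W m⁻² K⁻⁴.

A = 4πr² = 4π × (0.0249)² = 7.79×10^-3 m².
Q = εσA(T⁴ − T_s⁴). T⁴ − T_s⁴ = (1574)⁴ − (851)⁴ = 6.14×10^12 − 5.24×10^11 = 5.61×10^12 K⁴.
Q = 0.16 × 5.67×10⁻⁸ × 7.79×10^-3 × 5.61×10^12 = 397 W.

Q ≈ 397 W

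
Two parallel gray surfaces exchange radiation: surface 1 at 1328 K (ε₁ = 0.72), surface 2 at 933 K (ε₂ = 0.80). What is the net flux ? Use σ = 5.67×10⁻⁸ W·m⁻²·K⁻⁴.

q ≈ 81400 W/m²

For two large parallel gray plates, q = σ(T₁⁴ − T₂⁴) / (1/ε₁ + 1/ε₂ − 1).
1/ε₁ + 1/ε₂ − 1 = 1/0.72 + 1/0.80 − 1 = 1.639.
T₁⁴ − T₂⁴ = 3.11×10^12 − 7.58×10^11 = 2.35×10^12 K⁴.
q = 5.67×10⁻⁸ × 2.35×10^12 / 1.639 = 81400 W/m².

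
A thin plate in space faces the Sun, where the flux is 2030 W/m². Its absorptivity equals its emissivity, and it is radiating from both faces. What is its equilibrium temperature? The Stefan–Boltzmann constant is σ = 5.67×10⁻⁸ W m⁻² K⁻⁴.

Absorbed flux αS = emitted flux 2εσT⁴ per unit area; with α = ε this gives T = (S/2σ)^(1/4).
T = (2030 / (2 × 5.67×10⁻⁸))^(1/4) = (1.79×10^10)^(1/4).
T = 366 K.

T ≈ 366 K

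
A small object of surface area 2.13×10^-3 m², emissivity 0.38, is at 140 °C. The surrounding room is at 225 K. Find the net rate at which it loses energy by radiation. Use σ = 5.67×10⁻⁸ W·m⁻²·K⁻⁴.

Q ≈ 1.22 W

Convert: 140 °C = 413 K.
Q = εσA(T⁴ − T_s⁴). T⁴ − T_s⁴ = (413)⁴ − (225)⁴ = 2.91×10^10 − 2.56×10^9 = 2.65×10^10 K⁴.
Q = 0.38 × 5.67×10⁻⁸ × 2.13×10^-3 × 2.65×10^10 = 1.22 W.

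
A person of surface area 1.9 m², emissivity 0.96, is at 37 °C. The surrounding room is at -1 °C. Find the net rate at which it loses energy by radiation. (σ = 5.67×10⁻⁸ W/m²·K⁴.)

Q ≈ 389 W

Convert: 37 °C = 310 K; -1 °C = 272 K.
Q = εσA(T⁴ − T_s⁴). T⁴ − T_s⁴ = (310)⁴ − (272)⁴ = 9.24×10^9 − 5.47×10^9 = 3.76×10^9 K⁴.
Q = 0.96 × 5.67×10⁻⁸ × 1.90 × 3.76×10^9 = 389 W.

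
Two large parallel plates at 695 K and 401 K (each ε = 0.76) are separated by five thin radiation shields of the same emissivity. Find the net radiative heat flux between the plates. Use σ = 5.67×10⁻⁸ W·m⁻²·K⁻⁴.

q ≈ 1200 W/m²

Each of the 6 gaps contributes resistance (2/ε − 1) = 2/0.76 − 1 = 1.632; total = 9.789.
q = σ(T₁⁴ − T₂⁴) / 9.789 = 5.67×10⁻⁸ × 2.07×10^11 / 9.789 = 1200 W/m².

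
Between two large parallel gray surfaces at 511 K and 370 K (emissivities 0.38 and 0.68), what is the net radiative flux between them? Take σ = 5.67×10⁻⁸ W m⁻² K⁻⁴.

q ≈ 904 W/m²

For two large parallel gray plates, q = σ(T₁⁴ − T₂⁴) / (1/ε₁ + 1/ε₂ − 1).
1/ε₁ + 1/ε₂ − 1 = 1/0.38 + 1/0.68 − 1 = 3.102.
T₁⁴ − T₂⁴ = 6.82×10^10 − 1.87×10^10 = 4.94×10^10 K⁴.
q = 5.67×10⁻⁸ × 4.94×10^10 / 3.102 = 904 W/m².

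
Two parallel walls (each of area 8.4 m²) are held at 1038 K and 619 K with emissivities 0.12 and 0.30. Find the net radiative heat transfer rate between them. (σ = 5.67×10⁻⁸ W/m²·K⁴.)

For two large parallel gray plates, q = σ(T₁⁴ − T₂⁴) / (1/ε₁ + 1/ε₂ − 1).
1/ε₁ + 1/ε₂ − 1 = 1/0.12 + 1/0.30 − 1 = 10.67.
T₁⁴ − T₂⁴ = 1.16×10^12 − 1.47×10^11 = 1.01×10^12 K⁴.
q = 5.67×10⁻⁸ × 1.01×10^12 / 10.67 = 5390 W/m².
Q = q·A = 5390 × 8.4 = 45300 W.

Q ≈ 45300 W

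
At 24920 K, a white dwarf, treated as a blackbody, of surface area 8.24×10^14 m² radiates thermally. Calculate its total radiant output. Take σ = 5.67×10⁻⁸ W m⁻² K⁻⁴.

P ≈ 1.80×10^25 W

P = σAT⁴ = 5.67×10⁻⁸ × 8.24×10^14 × (24920)⁴ = 5.67×10⁻⁸ × 8.24×10^14 × 3.86×10^17.
P = 1.80×10^25 W.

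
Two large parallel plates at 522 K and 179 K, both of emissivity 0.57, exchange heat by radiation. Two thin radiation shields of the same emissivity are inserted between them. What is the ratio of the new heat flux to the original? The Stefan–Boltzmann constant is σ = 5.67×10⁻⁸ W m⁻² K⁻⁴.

ratio ≈ 0.333

With N identical shields there are N+1 = 3 gaps in series, each with the same radiative resistance, so the flux falls to 1/(N+1) of its unshielded value.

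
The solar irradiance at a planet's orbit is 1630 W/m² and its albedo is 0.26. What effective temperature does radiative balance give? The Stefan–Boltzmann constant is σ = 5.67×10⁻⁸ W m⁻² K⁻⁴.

T ≈ 270 K

Power absorbed = (1−a)S·πR²; power emitted = 4πR²σT⁴. Equating and cancelling πR²:
T = ((1−a)S / 4σ)^(1/4) = (1210 / (4 × 5.67×10⁻⁸))^(1/4) = (5.32×10^9)^(1/4).
T = 270 K.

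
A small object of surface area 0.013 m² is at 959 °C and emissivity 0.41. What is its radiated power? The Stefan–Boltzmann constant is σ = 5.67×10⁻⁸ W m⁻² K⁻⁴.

P ≈ 696 W

959 °C = 1232 K.
Stefan–Boltzmann: P = εσAT⁴ = 0.41 × 5.67×10⁻⁸ × 0.0130 × (1232)⁴ = 0.41 × 5.67×10⁻⁸ × 0.0130 × 2.30×10^12.
P = 696 W.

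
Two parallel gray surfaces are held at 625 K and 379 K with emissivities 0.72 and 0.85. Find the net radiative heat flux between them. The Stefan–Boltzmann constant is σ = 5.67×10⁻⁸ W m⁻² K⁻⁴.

q ≈ 4780 W/m²

For two large parallel gray plates, q = σ(T₁⁴ − T₂⁴) / (1/ε₁ + 1/ε₂ − 1).
1/ε₁ + 1/ε₂ − 1 = 1/0.72 + 1/0.85 − 1 = 1.565.
T₁⁴ − T₂⁴ = 1.53×10^11 − 2.06×10^10 = 1.32×10^11 K⁴.
q = 5.67×10⁻⁸ × 1.32×10^11 / 1.565 = 4780 W/m².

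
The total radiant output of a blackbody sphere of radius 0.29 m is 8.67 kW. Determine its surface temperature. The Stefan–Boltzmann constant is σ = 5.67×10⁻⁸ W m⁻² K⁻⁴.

T ≈ 617 K

A = 4πr² = 4π × (0.29)² = 1.06 m².
From P = σAT⁴, T = (P / σA)^(1/4) = (8670 / (5.67×10⁻⁸ × 1.06))^(1/4).
T = (1.45×10^11)^(1/4) = 617 K.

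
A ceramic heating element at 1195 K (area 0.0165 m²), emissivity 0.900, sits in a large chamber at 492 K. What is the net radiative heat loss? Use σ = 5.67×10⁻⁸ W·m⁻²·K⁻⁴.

Q = εσA(T⁴ − T_s⁴). T⁴ − T_s⁴ = (1195)⁴ − (492)⁴ = 2.04×10^12 − 5.86×10^10 = 1.98×10^12 K⁴.
Q = 0.900 × 5.67×10⁻⁸ × 0.0165 × 1.98×10^12 = 1670 W.

Q ≈ 1670 W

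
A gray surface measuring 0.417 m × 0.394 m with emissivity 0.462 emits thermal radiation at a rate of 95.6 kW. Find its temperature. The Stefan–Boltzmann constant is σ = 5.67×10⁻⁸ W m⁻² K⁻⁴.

A = 0.417 × 0.394 = 0.164 m².
From P = εσAT⁴, T = (P / εσA)^(1/4) = (95600 / (0.462 × 5.67×10⁻⁸ × 0.164))^(1/4).
T = (2.22×10^13)^(1/4) = 2170 K.

T ≈ 2170 K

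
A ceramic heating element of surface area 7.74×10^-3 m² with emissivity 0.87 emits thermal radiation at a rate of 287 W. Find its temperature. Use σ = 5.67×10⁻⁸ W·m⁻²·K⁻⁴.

T ≈ 931 K

From P = εσAT⁴, T = (P / εσA)^(1/4) = (287 / (0.87 × 5.67×10⁻⁸ × 7.74×10^-3))^(1/4).
T = (7.52×10^11)^(1/4) = 931 K.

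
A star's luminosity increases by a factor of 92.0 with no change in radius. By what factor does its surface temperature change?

factor ≈ 3.10

P ∝ T⁴ ⇒ T ∝ P^(1/4), so T scales by (92.0)^(1/4) = 3.10.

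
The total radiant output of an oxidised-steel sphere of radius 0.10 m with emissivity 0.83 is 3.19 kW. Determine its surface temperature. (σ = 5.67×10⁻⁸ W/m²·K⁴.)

T ≈ 857 K

A = 4πr² = 4π × (0.10)² = 0.126 m².
From P = εσAT⁴, T = (P / εσA)^(1/4) = (3190 / (0.83 × 5.67×10⁻⁸ × 0.126))^(1/4).
T = (5.39×10^11)^(1/4) = 857 K.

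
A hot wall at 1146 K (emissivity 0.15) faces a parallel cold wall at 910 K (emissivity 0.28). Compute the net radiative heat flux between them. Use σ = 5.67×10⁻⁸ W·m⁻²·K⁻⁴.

q ≈ 6380 W/m²

For two large parallel gray plates, q = σ(T₁⁴ − T₂⁴) / (1/ε₁ + 1/ε₂ − 1).
1/ε₁ + 1/ε₂ − 1 = 1/0.15 + 1/0.28 − 1 = 9.238.
T₁⁴ − T₂⁴ = 1.72×10^12 − 6.86×10^11 = 1.04×10^12 K⁴.
q = 5.67×10⁻⁸ × 1.04×10^12 / 9.238 = 6380 W/m².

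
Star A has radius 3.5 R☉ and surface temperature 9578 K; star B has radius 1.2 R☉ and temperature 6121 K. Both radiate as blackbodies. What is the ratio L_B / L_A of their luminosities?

L_B/L_A ≈ 0.0196

L = 4πR²σT⁴ ∝ R²T⁴, so L_B/L_A = (1.2/3.5)² × (6121/9578)⁴ = 0.118 × 0.167 = 0.0196.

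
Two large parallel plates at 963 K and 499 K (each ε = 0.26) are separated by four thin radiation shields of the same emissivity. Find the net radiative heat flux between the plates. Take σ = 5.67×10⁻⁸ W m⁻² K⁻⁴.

q ≈ 1350 W/m²

Each of the 5 gaps contributes resistance (2/ε − 1) = 2/0.26 − 1 = 6.692; total = 33.46.
q = σ(T₁⁴ − T₂⁴) / 33.46 = 5.67×10⁻⁸ × 7.98×10^11 / 33.46 = 1350 W/m².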